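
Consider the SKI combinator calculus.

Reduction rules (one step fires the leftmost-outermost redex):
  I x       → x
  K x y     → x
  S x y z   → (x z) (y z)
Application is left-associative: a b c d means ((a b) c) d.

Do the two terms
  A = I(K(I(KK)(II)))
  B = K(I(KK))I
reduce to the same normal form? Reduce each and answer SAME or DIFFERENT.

Term A:
  start: I(K(I(KK)(II)))
  step 1: K(I(KK)(II))
  step 2: K(KK(II))
  step 3: KK

Term B:
  start: K(I(KK))I
  step 1: I(KK)
  step 2: KK

Answer: SAME — A ⇓ KK, B ⇓ KK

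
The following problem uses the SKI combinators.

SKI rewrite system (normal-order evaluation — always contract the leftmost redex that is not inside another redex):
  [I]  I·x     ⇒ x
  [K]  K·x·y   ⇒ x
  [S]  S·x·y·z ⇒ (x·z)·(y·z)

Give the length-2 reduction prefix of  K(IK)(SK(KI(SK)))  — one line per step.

Answer: after 2 steps: K

Derivation:
  start: K(IK)(SK(KI(SK)))
  step 1: IK
  step 2: K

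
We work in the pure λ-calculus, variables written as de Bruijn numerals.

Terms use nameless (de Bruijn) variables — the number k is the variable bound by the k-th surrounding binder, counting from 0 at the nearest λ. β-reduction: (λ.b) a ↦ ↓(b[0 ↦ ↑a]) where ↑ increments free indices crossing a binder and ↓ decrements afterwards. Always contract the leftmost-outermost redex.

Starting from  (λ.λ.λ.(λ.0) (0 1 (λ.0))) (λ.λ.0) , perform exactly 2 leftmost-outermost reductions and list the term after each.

  start: (λ.λ.λ.(λ.0) (0 1 (λ.0))) (λ.λ.0)
  [1] λ.λ.(λ.0) (0 1 (λ.0))
  [2] λ.λ.0 1 (λ.0)

Answer: after 2 steps: λ.λ.0 1 (λ.0)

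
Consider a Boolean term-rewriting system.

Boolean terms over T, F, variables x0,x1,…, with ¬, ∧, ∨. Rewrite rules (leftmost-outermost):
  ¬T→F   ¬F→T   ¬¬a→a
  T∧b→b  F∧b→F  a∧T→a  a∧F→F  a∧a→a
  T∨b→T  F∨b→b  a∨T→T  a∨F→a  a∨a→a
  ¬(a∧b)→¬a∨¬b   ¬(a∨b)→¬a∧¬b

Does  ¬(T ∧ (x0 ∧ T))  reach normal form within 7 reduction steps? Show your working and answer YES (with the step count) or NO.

Answer: YES — reaches normal form ¬x0 in 6 ≤ 7 steps

Derivation:
  start: ¬(T ∧ (x0 ∧ T))
  →1  ¬T ∨ ¬(x0 ∧ T)
  →2  F ∨ ¬(x0 ∧ T)
  →3  ¬(x0 ∧ T)
  →4  ¬x0 ∨ ¬T
  →5  ¬x0 ∨ F
  →6  ¬x0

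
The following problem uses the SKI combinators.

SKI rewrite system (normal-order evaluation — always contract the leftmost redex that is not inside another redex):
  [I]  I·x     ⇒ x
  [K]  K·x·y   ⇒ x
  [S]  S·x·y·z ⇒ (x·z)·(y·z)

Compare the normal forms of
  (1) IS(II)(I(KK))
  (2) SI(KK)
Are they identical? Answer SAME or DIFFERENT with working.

Answer: SAME — A ⇓ SI(KK), B ⇓ SI(KK)

Derivation:
Term A:
  start: IS(II)(I(KK))
  →1  S(II)(I(KK))
  →2  SI(I(KK))
  →3  SI(KK)

Term B:
  start: SI(KK)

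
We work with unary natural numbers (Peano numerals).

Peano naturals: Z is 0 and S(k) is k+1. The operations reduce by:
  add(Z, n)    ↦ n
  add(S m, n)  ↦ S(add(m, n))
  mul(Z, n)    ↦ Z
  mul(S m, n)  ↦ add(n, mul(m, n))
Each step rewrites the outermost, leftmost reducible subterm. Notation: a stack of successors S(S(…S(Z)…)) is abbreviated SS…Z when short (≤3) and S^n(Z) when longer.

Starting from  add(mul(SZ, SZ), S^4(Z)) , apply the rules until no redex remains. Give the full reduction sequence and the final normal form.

  start: add(mul(SZ, SZ), S^4(Z))
  [1] add(add(SZ, mul(Z, SZ)), S^4(Z))
  [2] add(S(add(Z, mul(Z, SZ))), S^4(Z))
  [3] S(add(add(Z, mul(Z, SZ)), S^4(Z)))
  [4] S(add(mul(Z, SZ), S^4(Z)))
  [5] S(add(Z, S^4(Z)))
  [6] S^5(Z)

Answer: normal form = S^5(Z)  (in 6 steps)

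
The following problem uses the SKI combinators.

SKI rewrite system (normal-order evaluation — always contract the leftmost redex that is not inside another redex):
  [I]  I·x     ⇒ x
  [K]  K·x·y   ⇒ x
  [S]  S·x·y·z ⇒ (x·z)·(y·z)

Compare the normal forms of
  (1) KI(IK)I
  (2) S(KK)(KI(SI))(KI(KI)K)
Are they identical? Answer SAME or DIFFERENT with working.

Answer: DIFFERENT — A ⇓ I, B ⇓ KK

Working:
Term A:
  start: KI(IK)I
  [1] II
  [2] I

Term B:
  start: S(KK)(KI(SI))(KI(KI)K)
  [1] KK(KI(KI)K)(KI(SI)(KI(KI)K))
  [2] K(KI(SI)(KI(KI)K))
  [3] K(I(KI(KI)K))
  [4] K(KI(KI)K)
  [5] K(IK)
  [6] KK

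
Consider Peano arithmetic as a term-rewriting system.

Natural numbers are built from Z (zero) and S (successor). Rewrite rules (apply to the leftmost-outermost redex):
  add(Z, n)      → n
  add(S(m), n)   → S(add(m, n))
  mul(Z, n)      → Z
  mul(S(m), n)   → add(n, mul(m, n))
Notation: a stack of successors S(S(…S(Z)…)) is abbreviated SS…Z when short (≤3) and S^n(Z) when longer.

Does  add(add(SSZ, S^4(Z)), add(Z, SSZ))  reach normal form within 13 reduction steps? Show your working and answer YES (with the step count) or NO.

  start: add(add(SSZ, S^4(Z)), add(Z, SSZ))
  [1] add(S(add(SZ, S^4(Z))), add(Z, SSZ))
  [2] S(add(add(SZ, S^4(Z)), add(Z, SSZ)))
  [3] S(add(S(add(Z, S^4(Z))), add(Z, SSZ)))
  [4] S(S(add(add(Z, S^4(Z)), add(Z, SSZ))))
  [5] S(S(add(S^4(Z), add(Z, SSZ))))
  [6] S(S(S(add(SSSZ, add(Z, SSZ)))))
  [7] S(S(S(S(add(SSZ, add(Z, SSZ))))))
  [8] S(S(S(S(S(add(SZ, add(Z, SSZ)))))))
  [9] S(S(S(S(S(S(add(Z, add(Z, SSZ))))))))
  [10] S(S(S(S(S(S(add(Z, SSZ)))))))
  [11] S^8(Z)

Answer: YES — reaches normal form S^8(Z) in 11 ≤ 13 steps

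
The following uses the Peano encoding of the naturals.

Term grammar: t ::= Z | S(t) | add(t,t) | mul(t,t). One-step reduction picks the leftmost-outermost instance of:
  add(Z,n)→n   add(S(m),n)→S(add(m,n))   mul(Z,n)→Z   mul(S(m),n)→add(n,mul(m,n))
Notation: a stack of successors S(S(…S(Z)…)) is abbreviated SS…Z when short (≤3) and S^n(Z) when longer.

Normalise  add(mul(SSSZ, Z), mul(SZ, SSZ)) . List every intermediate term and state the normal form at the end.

Answer: normal form = SSZ  (in 13 steps)

Reduction:
  start: add(mul(SSSZ, Z), mul(SZ, SSZ))
  step 1: add(add(Z, mul(SSZ, Z)), mul(SZ, SSZ))
  step 2: add(mul(SSZ, Z), mul(SZ, SSZ))
  step 3: add(add(Z, mul(SZ, Z)), mul(SZ, SSZ))
  step 4: add(mul(SZ, Z), mul(SZ, SSZ))
  step 5: add(add(Z, mul(Z, Z)), mul(SZ, SSZ))
  step 6: add(mul(Z, Z), mul(SZ, SSZ))
  step 7: add(Z, mul(SZ, SSZ))
  step 8: mul(SZ, SSZ)
  step 9: add(SSZ, mul(Z, SSZ))
  step 10: S(add(SZ, mul(Z, SSZ)))
  step 11: S(S(add(Z, mul(Z, SSZ))))
  step 12: S(S(mul(Z, SSZ)))
  step 13: SSZ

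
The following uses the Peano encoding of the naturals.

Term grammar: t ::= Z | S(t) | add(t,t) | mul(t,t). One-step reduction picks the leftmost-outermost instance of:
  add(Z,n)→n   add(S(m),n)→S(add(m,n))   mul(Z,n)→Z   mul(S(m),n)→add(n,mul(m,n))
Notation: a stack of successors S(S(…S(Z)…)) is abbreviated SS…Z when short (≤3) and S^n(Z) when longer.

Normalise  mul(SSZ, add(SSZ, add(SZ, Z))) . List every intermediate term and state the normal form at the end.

Answer: normal form = S^6(Z)  (in 21 steps)

Working:
  start: mul(SSZ, add(SSZ, add(SZ, Z)))
  →1  add(add(SSZ, add(SZ, Z)), mul(SZ, add(SSZ, add(SZ, Z))))
  →2  add(S(add(SZ, add(SZ, Z))), mul(SZ, add(SSZ, add(SZ, Z))))
  →3  S(add(add(SZ, add(SZ, Z)), mul(SZ, add(SSZ, add(SZ, Z)))))
  →4  S(add(S(add(Z, add(SZ, Z))), mul(SZ, add(SSZ, add(SZ, Z)))))
  →5  S(S(add(add(Z, add(SZ, Z)), mul(SZ, add(SSZ, add(SZ, Z))))))
  →6  S(S(add(add(SZ, Z), mul(SZ, add(SSZ, add(SZ, Z))))))
  →7  S(S(add(S(add(Z, Z)), mul(SZ, add(SSZ, add(SZ, Z))))))
  →8  S(S(S(add(add(Z, Z), mul(SZ, add(SSZ, add(SZ, Z)))))))
  →9  S(S(S(add(Z, mul(SZ, add(SSZ, add(SZ, Z)))))))
  →10  S(S(S(mul(SZ, add(SSZ, add(SZ, Z))))))
  →11  S(S(S(add(add(SSZ, add(SZ, Z)), mul(Z, add(SSZ, add(SZ, Z)))))))
  →12  S(S(S(add(S(add(SZ, add(SZ, Z))), mul(Z, add(SSZ, add(SZ, Z)))))))
  →13  S(S(S(S(add(add(SZ, add(SZ, Z)), mul(Z, add(SSZ, add(SZ, Z))))))))
  →14  S(S(S(S(add(S(add(Z, add(SZ, Z))), mul(Z, add(SSZ, add(SZ, Z))))))))
  →15  S(S(S(S(S(add(add(Z, add(SZ, Z)), mul(Z, add(SSZ, add(SZ, Z)))))))))
  →16  S(S(S(S(S(add(add(SZ, Z), mul(Z, add(SSZ, add(SZ, Z)))))))))
  →17  S(S(S(S(S(add(S(add(Z, Z)), mul(Z, add(SSZ, add(SZ, Z)))))))))
  →18  S(S(S(S(S(S(add(add(Z, Z), mul(Z, add(SSZ, add(SZ, Z))))))))))
  →19  S(S(S(S(S(S(add(Z, mul(Z, add(SSZ, add(SZ, Z))))))))))
  →20  S(S(S(S(S(S(mul(Z, add(SSZ, add(SZ, Z)))))))))
  →21  S^6(Z)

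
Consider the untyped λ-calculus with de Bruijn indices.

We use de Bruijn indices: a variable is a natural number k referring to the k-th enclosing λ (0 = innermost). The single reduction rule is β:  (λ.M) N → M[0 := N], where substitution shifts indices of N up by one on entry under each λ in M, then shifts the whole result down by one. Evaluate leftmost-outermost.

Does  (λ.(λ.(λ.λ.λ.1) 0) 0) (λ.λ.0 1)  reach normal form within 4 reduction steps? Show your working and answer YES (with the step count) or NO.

Answer: YES — reaches normal form λ.λ.1 in 3 ≤ 4 steps

Reduction:
  start: (λ.(λ.(λ.λ.λ.1) 0) 0) (λ.λ.0 1)
  [1] (λ.(λ.λ.λ.1) 0) (λ.λ.0 1)
  [2] (λ.λ.λ.1) (λ.λ.0 1)
  [3] λ.λ.1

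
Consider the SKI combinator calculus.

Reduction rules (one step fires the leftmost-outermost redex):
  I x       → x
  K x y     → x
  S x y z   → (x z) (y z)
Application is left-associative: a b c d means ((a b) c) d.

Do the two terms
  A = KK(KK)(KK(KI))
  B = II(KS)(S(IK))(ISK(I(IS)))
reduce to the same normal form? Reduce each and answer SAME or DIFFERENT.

Term A:
  start: KK(KK)(KK(KI))
  →1  K(KK(KI))
  →2  KK

Term B:
  start: II(KS)(S(IK))(ISK(I(IS)))
  →1  I(KS)(S(IK))(ISK(I(IS)))
  →2  KS(S(IK))(ISK(I(IS)))
  →3  S(ISK(I(IS)))
  →4  S(SK(I(IS)))
  →5  S(SK(IS))
  →6  S(SKS)

Answer: DIFFERENT — A ⇓ KK, B ⇓ S(SKS)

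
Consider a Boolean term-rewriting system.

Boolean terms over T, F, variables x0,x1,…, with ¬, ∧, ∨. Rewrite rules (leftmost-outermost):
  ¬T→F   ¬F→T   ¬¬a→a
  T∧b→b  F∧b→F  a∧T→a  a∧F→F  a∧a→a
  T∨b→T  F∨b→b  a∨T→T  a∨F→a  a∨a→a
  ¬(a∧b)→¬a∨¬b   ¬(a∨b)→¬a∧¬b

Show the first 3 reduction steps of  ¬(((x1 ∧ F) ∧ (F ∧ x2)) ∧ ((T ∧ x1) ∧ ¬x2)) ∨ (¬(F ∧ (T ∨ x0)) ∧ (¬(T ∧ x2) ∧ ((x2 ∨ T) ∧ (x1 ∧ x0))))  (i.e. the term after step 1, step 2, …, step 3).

  start: ¬(((x1 ∧ F) ∧ (F ∧ x2)) ∧ ((T ∧ x1) ∧ ¬x2)) ∨ (¬(F ∧ (T ∨ x0)) ∧ (¬(T ∧ x2) ∧ ((x2 ∨ T) ∧ (x1 ∧ x0))))
  →1  (¬((x1 ∧ F) ∧ (F ∧ x2)) ∨ ¬((T ∧ x1) ∧ ¬x2)) ∨ (¬(F ∧ (T ∨ x0)) ∧ (¬(T ∧ x2) ∧ ((x2 ∨ T) ∧ (x1 ∧ x0))))
  →2  ((¬(x1 ∧ F) ∨ ¬(F ∧ x2)) ∨ ¬((T ∧ x1) ∧ ¬x2)) ∨ (¬(F ∧ (T ∨ x0)) ∧ (¬(T ∧ x2) ∧ ((x2 ∨ T) ∧ (x1 ∧ x0))))
  →3  (((¬x1 ∨ ¬F) ∨ ¬(F ∧ x2)) ∨ ¬((T ∧ x1) ∧ ¬x2)) ∨ (¬(F ∧ (T ∨ x0)) ∧ (¬(T ∧ x2) ∧ ((x2 ∨ T) ∧ (x1 ∧ x0))))

Answer: after 3 steps: (((¬x1 ∨ ¬F) ∨ ¬(F ∧ x2)) ∨ ¬((T ∧ x1) ∧ ¬x2)) ∨ (¬(F ∧ (T ∨ x0)) ∧ (¬(T ∧ x2) ∧ ((x2 ∨ T) ∧ (x1 ∧ x0))))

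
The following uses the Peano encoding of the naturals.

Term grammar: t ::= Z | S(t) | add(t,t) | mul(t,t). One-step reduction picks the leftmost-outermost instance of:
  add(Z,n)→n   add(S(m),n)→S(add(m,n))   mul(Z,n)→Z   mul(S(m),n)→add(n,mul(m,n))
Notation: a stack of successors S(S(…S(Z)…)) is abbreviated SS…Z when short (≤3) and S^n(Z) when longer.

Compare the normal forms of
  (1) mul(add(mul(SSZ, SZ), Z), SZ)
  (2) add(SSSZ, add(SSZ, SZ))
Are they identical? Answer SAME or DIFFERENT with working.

Term A:
  start: mul(add(mul(SSZ, SZ), Z), SZ)
  →1  mul(add(add(SZ, mul(SZ, SZ)), Z), SZ)
  →2  mul(add(S(add(Z, mul(SZ, SZ))), Z), SZ)
  →3  mul(S(add(add(Z, mul(SZ, SZ)), Z)), SZ)
  →4  add(SZ, mul(add(add(Z, mul(SZ, SZ)), Z), SZ))
  →5  S(add(Z, mul(add(add(Z, mul(SZ, SZ)), Z), SZ)))
  →6  S(mul(add(add(Z, mul(SZ, SZ)), Z), SZ))
  →7  S(mul(add(mul(SZ, SZ), Z), SZ))
  →8  S(mul(add(add(SZ, mul(Z, SZ)), Z), SZ))
  →9  S(mul(add(S(add(Z, mul(Z, SZ))), Z), SZ))
  →10  S(mul(S(add(add(Z, mul(Z, SZ)), Z)), SZ))
  →11  S(add(SZ, mul(add(add(Z, mul(Z, SZ)), Z), SZ)))
  →12  S(S(add(Z, mul(add(add(Z, mul(Z, SZ)), Z), SZ))))
  →13  S(S(mul(add(add(Z, mul(Z, SZ)), Z), SZ)))
  →14  S(S(mul(add(mul(Z, SZ), Z), SZ)))
  →15  S(S(mul(add(Z, Z), SZ)))
  →16  S(S(mul(Z, SZ)))
  →17  SSZ

Term B:
  start: add(SSSZ, add(SSZ, SZ))
  →1  S(add(SSZ, add(SSZ, SZ)))
  →2  S(S(add(SZ, add(SSZ, SZ))))
  →3  S(S(S(add(Z, add(SSZ, SZ)))))
  →4  S(S(S(add(SSZ, SZ))))
  →5  S(S(S(S(add(SZ, SZ)))))
  →6  S(S(S(S(S(add(Z, SZ))))))
  →7  S^6(Z)

Answer: DIFFERENT — A ⇓ SSZ, B ⇓ S^6(Z)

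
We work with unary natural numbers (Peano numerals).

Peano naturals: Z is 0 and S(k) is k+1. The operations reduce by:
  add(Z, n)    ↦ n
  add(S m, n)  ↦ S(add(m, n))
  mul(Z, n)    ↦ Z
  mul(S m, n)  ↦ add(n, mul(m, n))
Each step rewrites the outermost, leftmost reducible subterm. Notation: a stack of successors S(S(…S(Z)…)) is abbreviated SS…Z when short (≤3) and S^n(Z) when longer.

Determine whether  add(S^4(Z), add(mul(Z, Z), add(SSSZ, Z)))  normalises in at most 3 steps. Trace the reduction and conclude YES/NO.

Answer: NO — after 3 steps the term is S(S(S(add(SZ, add(mul(Z, Z), add(SSSZ, Z)))))), not yet normal

Working:
  start: add(S^4(Z), add(mul(Z, Z), add(SSSZ, Z)))
  step 1: S(add(SSSZ, add(mul(Z, Z), add(SSSZ, Z))))
  step 2: S(S(add(SSZ, add(mul(Z, Z), add(SSSZ, Z)))))
  step 3: S(S(S(add(SZ, add(mul(Z, Z), add(SSSZ, Z))))))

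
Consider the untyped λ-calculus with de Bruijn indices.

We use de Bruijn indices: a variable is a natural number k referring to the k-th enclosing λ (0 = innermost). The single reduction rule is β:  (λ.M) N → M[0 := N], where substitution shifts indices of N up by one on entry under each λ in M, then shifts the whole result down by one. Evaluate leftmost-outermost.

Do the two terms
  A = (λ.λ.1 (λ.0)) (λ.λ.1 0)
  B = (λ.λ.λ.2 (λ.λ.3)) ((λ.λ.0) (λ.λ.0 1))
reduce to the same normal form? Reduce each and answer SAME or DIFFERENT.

Answer: DIFFERENT — A ⇓ λ.λ.0, B ⇓ λ.λ.λ.λ.3

Derivation:
Term A:
  start: (λ.λ.1 (λ.0)) (λ.λ.1 0)
  step 1: λ.(λ.λ.1 0) (λ.0)
  step 2: λ.λ.(λ.0) 0
  step 3: λ.λ.0

Term B:
  start: (λ.λ.λ.2 (λ.λ.3)) ((λ.λ.0) (λ.λ.0 1))
  step 1: λ.λ.(λ.λ.0) (λ.λ.0 1) (λ.λ.3)
  step 2: λ.λ.(λ.0) (λ.λ.3)
  step 3: λ.λ.λ.λ.3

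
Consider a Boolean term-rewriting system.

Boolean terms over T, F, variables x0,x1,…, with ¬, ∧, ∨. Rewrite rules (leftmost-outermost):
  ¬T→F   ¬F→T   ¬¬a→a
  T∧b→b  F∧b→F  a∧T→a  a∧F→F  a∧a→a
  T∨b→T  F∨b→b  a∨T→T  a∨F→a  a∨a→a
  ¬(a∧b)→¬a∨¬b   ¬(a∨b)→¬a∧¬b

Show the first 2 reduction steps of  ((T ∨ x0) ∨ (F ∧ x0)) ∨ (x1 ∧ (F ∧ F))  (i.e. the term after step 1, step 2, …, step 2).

  start: ((T ∨ x0) ∨ (F ∧ x0)) ∨ (x1 ∧ (F ∧ F))
  step 1: (T ∨ (F ∧ x0)) ∨ (x1 ∧ (F ∧ F))
  step 2: T ∨ (x1 ∧ (F ∧ F))

Answer: after 2 steps: T ∨ (x1 ∧ (F ∧ F))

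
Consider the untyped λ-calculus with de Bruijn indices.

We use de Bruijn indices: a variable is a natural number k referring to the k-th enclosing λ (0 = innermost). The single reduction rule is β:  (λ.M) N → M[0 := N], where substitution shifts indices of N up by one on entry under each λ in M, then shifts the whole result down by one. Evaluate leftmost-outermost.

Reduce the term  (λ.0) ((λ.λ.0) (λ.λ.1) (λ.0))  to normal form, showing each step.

  start: (λ.0) ((λ.λ.0) (λ.λ.1) (λ.0))
  →1  (λ.λ.0) (λ.λ.1) (λ.0)
  →2  (λ.0) (λ.0)
  →3  λ.0

Answer: normal form = λ.0  (in 3 steps)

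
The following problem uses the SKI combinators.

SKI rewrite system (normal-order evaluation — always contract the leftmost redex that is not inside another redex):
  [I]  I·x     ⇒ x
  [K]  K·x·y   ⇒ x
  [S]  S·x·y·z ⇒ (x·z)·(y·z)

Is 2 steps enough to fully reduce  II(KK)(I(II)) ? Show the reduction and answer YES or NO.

Answer: NO — after 2 steps the term is KK(I(II)), not yet normal

Reduction:
  start: II(KK)(I(II))
  →1  I(KK)(I(II))
  →2  KK(I(II))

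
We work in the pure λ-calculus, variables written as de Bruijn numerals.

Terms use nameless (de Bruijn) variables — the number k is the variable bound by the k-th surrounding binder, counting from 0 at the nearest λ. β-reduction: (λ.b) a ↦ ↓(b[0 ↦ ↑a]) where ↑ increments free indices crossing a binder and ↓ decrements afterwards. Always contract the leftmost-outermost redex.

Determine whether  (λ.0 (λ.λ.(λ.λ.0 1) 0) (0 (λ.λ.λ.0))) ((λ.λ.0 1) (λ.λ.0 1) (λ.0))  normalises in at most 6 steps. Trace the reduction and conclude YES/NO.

  start: (λ.0 (λ.λ.(λ.λ.0 1) 0) (0 (λ.λ.λ.0))) ((λ.λ.0 1) (λ.λ.0 1) (λ.0))
  [1] (λ.λ.0 1) (λ.λ.0 1) (λ.0) (λ.λ.(λ.λ.0 1) 0) ((λ.λ.0 1) (λ.λ.0 1) (λ.0) (λ.λ.λ.0))
  [2] (λ.0 (λ.λ.0 1)) (λ.0) (λ.λ.(λ.λ.0 1) 0) ((λ.λ.0 1) (λ.λ.0 1) (λ.0) (λ.λ.λ.0))
  [3] (λ.0) (λ.λ.0 1) (λ.λ.(λ.λ.0 1) 0) ((λ.λ.0 1) (λ.λ.0 1) (λ.0) (λ.λ.λ.0))
  [4] (λ.λ.0 1) (λ.λ.(λ.λ.0 1) 0) ((λ.λ.0 1) (λ.λ.0 1) (λ.0) (λ.λ.λ.0))
  [5] (λ.0 (λ.λ.(λ.λ.0 1) 0)) ((λ.λ.0 1) (λ.λ.0 1) (λ.0) (λ.λ.λ.0))
  [6] (λ.λ.0 1) (λ.λ.0 1) (λ.0) (λ.λ.λ.0) (λ.λ.(λ.λ.0 1) 0)

Answer: NO — after 6 steps the term is (λ.λ.0 1) (λ.λ.0 1) (λ.0) (λ.λ.λ.0) (λ.λ.(λ.λ.0 1) 0), not yet normal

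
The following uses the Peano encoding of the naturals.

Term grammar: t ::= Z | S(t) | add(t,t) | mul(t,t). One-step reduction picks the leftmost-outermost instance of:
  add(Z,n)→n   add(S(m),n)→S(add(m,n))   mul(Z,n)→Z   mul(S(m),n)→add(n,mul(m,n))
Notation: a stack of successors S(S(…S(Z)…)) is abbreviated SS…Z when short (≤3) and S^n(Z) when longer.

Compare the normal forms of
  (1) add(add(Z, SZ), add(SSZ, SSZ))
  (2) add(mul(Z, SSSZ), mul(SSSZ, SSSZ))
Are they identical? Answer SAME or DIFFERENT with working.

Term A:
  start: add(add(Z, SZ), add(SSZ, SSZ))
  [1] add(SZ, add(SSZ, SSZ))
  [2] S(add(Z, add(SSZ, SSZ)))
  [3] S(add(SSZ, SSZ))
  [4] S(S(add(SZ, SSZ)))
  [5] S(S(S(add(Z, SSZ))))
  [6] S^5(Z)

Term B:
  start: add(mul(Z, SSSZ), mul(SSSZ, SSSZ))
  [1] add(Z, mul(SSSZ, SSSZ))
  [2] mul(SSSZ, SSSZ)
  [3] add(SSSZ, mul(SSZ, SSSZ))
  [4] S(add(SSZ, mul(SSZ, SSSZ)))
  [5] S(S(add(SZ, mul(SSZ, SSSZ))))
  [6] S(S(S(add(Z, mul(SSZ, SSSZ)))))
  [7] S(S(S(mul(SSZ, SSSZ))))
  [8] S(S(S(add(SSSZ, mul(SZ, SSSZ)))))
  [9] S(S(S(S(add(SSZ, mul(SZ, SSSZ))))))
  [10] S(S(S(S(S(add(SZ, mul(SZ, SSSZ)))))))
  [11] S(S(S(S(S(S(add(Z, mul(SZ, SSSZ))))))))
  [12] S(S(S(S(S(S(mul(SZ, SSSZ)))))))
  [13] S(S(S(S(S(S(add(SSSZ, mul(Z, SSSZ))))))))
  [14] S(S(S(S(S(S(S(add(SSZ, mul(Z, SSSZ)))))))))
  [15] S(S(S(S(S(S(S(S(add(SZ, mul(Z, SSSZ))))))))))
  [16] S(S(S(S(S(S(S(S(S(add(Z, mul(Z, SSSZ)))))))))))
  [17] S(S(S(S(S(S(S(S(S(mul(Z, SSSZ))))))))))
  [18] S^9(Z)

Answer: DIFFERENT — A ⇓ S^5(Z), B ⇓ S^9(Z)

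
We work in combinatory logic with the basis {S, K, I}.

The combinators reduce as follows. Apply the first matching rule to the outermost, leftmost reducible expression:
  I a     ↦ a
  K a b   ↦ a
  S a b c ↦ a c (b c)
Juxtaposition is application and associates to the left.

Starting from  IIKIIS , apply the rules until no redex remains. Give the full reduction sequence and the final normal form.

  start: IIKIIS
  [1] IKIIS
  [2] KIIS
  [3] IS
  [4] S

Answer: normal form = S  (in 4 steps)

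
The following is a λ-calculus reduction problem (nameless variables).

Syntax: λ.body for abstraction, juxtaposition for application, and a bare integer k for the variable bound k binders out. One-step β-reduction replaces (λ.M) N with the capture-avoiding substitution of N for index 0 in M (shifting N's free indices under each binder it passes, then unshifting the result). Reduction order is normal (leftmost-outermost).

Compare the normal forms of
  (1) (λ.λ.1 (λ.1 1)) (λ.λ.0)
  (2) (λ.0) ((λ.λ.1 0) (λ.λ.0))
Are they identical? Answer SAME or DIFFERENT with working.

Term A:
  start: (λ.λ.1 (λ.1 1)) (λ.λ.0)
  [1] λ.(λ.λ.0) (λ.1 1)
  [2] λ.λ.0

Term B:
  start: (λ.0) ((λ.λ.1 0) (λ.λ.0))
  [1] (λ.λ.1 0) (λ.λ.0)
  [2] λ.(λ.λ.0) 0
  [3] λ.λ.0

Answer: SAME — A ⇓ λ.λ.0, B ⇓ λ.λ.0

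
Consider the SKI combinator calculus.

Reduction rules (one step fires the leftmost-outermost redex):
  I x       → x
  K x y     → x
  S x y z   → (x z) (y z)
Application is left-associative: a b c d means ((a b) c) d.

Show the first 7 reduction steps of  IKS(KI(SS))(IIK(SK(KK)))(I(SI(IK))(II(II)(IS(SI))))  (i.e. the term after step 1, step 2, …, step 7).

  start: IKS(KI(SS))(IIK(SK(KK)))(I(SI(IK))(II(II)(IS(SI))))
  step 1: KS(KI(SS))(IIK(SK(KK)))(I(SI(IK))(II(II)(IS(SI))))
  step 2: S(IIK(SK(KK)))(I(SI(IK))(II(II)(IS(SI))))
  step 3: S(IK(SK(KK)))(I(SI(IK))(II(II)(IS(SI))))
  step 4: S(K(SK(KK)))(I(SI(IK))(II(II)(IS(SI))))
  step 5: S(K(SK(KK)))(SI(IK)(II(II)(IS(SI))))
  step 6: S(K(SK(KK)))(I(II(II)(IS(SI)))(IK(II(II)(IS(SI)))))
  step 7: S(K(SK(KK)))(II(II)(IS(SI))(IK(II(II)(IS(SI)))))

Answer: after 7 steps: S(K(SK(KK)))(II(II)(IS(SI))(IK(II(II)(IS(SI)))))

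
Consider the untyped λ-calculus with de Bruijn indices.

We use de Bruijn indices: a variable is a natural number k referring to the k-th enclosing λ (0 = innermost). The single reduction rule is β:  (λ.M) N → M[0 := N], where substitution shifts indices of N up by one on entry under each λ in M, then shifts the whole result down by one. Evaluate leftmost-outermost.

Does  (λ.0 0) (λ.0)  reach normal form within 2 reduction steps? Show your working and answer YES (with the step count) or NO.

  start: (λ.0 0) (λ.0)
  →1  (λ.0) (λ.0)
  →2  λ.0

Answer: YES — reaches normal form λ.0 in 2 ≤ 2 steps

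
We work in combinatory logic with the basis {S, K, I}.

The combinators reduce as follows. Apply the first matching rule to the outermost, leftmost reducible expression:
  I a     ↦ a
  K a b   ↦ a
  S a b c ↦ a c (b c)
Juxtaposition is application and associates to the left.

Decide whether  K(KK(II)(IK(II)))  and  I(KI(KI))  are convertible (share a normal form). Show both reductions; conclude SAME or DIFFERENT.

Term A:
  start: K(KK(II)(IK(II)))
  →1  K(K(IK(II)))
  →2  K(K(K(II)))
  →3  K(K(KI))

Term B:
  start: I(KI(KI))
  →1  KI(KI)
  →2  I

Answer: DIFFERENT — A ⇓ K(K(KI)), B ⇓ I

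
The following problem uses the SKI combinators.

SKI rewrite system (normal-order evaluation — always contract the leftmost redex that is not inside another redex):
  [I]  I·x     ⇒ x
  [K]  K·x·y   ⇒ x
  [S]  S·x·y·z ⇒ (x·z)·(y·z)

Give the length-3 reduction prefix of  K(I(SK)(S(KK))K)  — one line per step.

Answer: after 3 steps: KK

Derivation:
  start: K(I(SK)(S(KK))K)
  →1  K(SK(S(KK))K)
  →2  K(KK(S(KK)K))
  →3  KK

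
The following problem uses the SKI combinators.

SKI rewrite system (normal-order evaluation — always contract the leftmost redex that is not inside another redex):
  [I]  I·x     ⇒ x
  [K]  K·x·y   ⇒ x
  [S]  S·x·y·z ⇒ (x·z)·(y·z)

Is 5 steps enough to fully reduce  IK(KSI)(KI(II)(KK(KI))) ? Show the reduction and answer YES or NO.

Answer: YES — reaches normal form S in 3 ≤ 5 steps

Reduction:
  start: IK(KSI)(KI(II)(KK(KI)))
  step 1: K(KSI)(KI(II)(KK(KI)))
  step 2: KSI
  step 3: S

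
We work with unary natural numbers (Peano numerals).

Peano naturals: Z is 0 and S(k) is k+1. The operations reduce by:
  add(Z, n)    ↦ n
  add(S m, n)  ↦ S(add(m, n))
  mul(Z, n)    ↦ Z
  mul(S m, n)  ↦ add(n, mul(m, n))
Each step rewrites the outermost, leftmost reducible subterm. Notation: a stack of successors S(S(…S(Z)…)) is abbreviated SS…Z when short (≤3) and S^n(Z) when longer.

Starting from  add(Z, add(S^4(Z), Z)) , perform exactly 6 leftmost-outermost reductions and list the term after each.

  start: add(Z, add(S^4(Z), Z))
  step 1: add(S^4(Z), Z)
  step 2: S(add(SSSZ, Z))
  step 3: S(S(add(SSZ, Z)))
  step 4: S(S(S(add(SZ, Z))))
  step 5: S(S(S(S(add(Z, Z)))))
  step 6: S^4(Z)

Answer: after 6 steps: S^4(Z)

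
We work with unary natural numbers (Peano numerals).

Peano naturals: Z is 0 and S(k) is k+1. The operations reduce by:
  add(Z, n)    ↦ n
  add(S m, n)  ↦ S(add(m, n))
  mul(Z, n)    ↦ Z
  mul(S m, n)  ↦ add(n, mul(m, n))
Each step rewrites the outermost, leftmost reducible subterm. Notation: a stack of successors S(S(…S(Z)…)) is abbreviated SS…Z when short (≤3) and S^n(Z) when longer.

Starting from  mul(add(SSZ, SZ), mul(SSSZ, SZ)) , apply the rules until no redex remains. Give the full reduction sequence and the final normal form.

  start: mul(add(SSZ, SZ), mul(SSSZ, SZ))
  [1] mul(S(add(SZ, SZ)), mul(SSSZ, SZ))
  [2] add(mul(SSSZ, SZ), mul(add(SZ, SZ), mul(SSSZ, SZ)))
  [3] add(add(SZ, mul(SSZ, SZ)), mul(add(SZ, SZ), mul(SSSZ, SZ)))
  [4] add(S(add(Z, mul(SSZ, SZ))), mul(add(SZ, SZ), mul(SSSZ, SZ)))
  [5] S(add(add(Z, mul(SSZ, SZ)), mul(add(SZ, SZ), mul(SSSZ, SZ))))
  [6] S(add(mul(SSZ, SZ), mul(add(SZ, SZ), mul(SSSZ, SZ))))
  [7] S(add(add(SZ, mul(SZ, SZ)), mul(add(SZ, SZ), mul(SSSZ, SZ))))
  [8] S(add(S(add(Z, mul(SZ, SZ))), mul(add(SZ, SZ), mul(SSSZ, SZ))))
  [9] S(S(add(add(Z, mul(SZ, SZ)), mul(add(SZ, SZ), mul(SSSZ, SZ)))))
  [10] S(S(add(mul(SZ, SZ), mul(add(SZ, SZ), mul(SSSZ, SZ)))))
  [11] S(S(add(add(SZ, mul(Z, SZ)), mul(add(SZ, SZ), mul(SSSZ, SZ)))))
  [12] S(S(add(S(add(Z, mul(Z, SZ))), mul(add(SZ, SZ), mul(SSSZ, SZ)))))
  [13] S(S(S(add(add(Z, mul(Z, SZ)), mul(add(SZ, SZ), mul(SSSZ, SZ))))))
  [14] S(S(S(add(mul(Z, SZ), mul(add(SZ, SZ), mul(SSSZ, SZ))))))
  [15] S(S(S(add(Z, mul(add(SZ, SZ), mul(SSSZ, SZ))))))
  [16] S(S(S(mul(add(SZ, SZ), mul(SSSZ, SZ)))))
  [17] S(S(S(mul(S(add(Z, SZ)), mul(SSSZ, SZ)))))
  [18] S(S(S(add(mul(SSSZ, SZ), mul(add(Z, SZ), mul(SSSZ, SZ))))))
  [19] S(S(S(add(add(SZ, mul(SSZ, SZ)), mul(add(Z, SZ), mul(SSSZ, SZ))))))
  [20] S(S(S(add(S(add(Z, mul(SSZ, SZ))), mul(add(Z, SZ), mul(SSSZ, SZ))))))
  [21] S(S(S(S(add(add(Z, mul(SSZ, SZ)), mul(add(Z, SZ), mul(SSSZ, SZ)))))))
  [22] S(S(S(S(add(mul(SSZ, SZ), mul(add(Z, SZ), mul(SSSZ, SZ)))))))
  [23] S(S(S(S(add(add(SZ, mul(SZ, SZ)), mul(add(Z, SZ), mul(SSSZ, SZ)))))))
  [24] S(S(S(S(add(S(add(Z, mul(SZ, SZ))), mul(add(Z, SZ), mul(SSSZ, SZ)))))))
  [25] S(S(S(S(S(add(add(Z, mul(SZ, SZ)), mul(add(Z, SZ), mul(SSSZ, SZ))))))))
  [26] S(S(S(S(S(add(mul(SZ, SZ), mul(add(Z, SZ), mul(SSSZ, SZ))))))))
  [27] S(S(S(S(S(add(add(SZ, mul(Z, SZ)), mul(add(Z, SZ), mul(SSSZ, SZ))))))))
  [28] S(S(S(S(S(add(S(add(Z, mul(Z, SZ))), mul(add(Z, SZ), mul(SSSZ, SZ))))))))
  [29] S(S(S(S(S(S(add(add(Z, mul(Z, SZ)), mul(add(Z, SZ), mul(SSSZ, SZ)))))))))
  [30] S(S(S(S(S(S(add(mul(Z, SZ), mul(add(Z, SZ), mul(SSSZ, SZ)))))))))
  [31] S(S(S(S(S(S(add(Z, mul(add(Z, SZ), mul(SSSZ, SZ)))))))))
  [32] S(S(S(S(S(S(mul(add(Z, SZ), mul(SSSZ, SZ))))))))
  [33] S(S(S(S(S(S(mul(SZ, mul(SSSZ, SZ))))))))
  [34] S(S(S(S(S(S(add(mul(SSSZ, SZ), mul(Z, mul(SSSZ, SZ)))))))))
  [35] S(S(S(S(S(S(add(add(SZ, mul(SSZ, SZ)), mul(Z, mul(SSSZ, SZ)))))))))
  [36] S(S(S(S(S(S(add(S(add(Z, mul(SSZ, SZ))), mul(Z, mul(SSSZ, SZ)))))))))
  [37] S(S(S(S(S(S(S(add(add(Z, mul(SSZ, SZ)), mul(Z, mul(SSSZ, SZ))))))))))
  [38] S(S(S(S(S(S(S(add(mul(SSZ, SZ), mul(Z, mul(SSSZ, SZ))))))))))
  [39] S(S(S(S(S(S(S(add(add(SZ, mul(SZ, SZ)), mul(Z, mul(SSSZ, SZ))))))))))
  [40] S(S(S(S(S(S(S(add(S(add(Z, mul(SZ, SZ))), mul(Z, mul(SSSZ, SZ))))))))))
  [41] S(S(S(S(S(S(S(S(add(add(Z, mul(SZ, SZ)), mul(Z, mul(SSSZ, SZ)))))))))))
  [42] S(S(S(S(S(S(S(S(add(mul(SZ, SZ), mul(Z, mul(SSSZ, SZ)))))))))))
  [43] S(S(S(S(S(S(S(S(add(add(SZ, mul(Z, SZ)), mul(Z, mul(SSSZ, SZ)))))))))))
  [44] S(S(S(S(S(S(S(S(add(S(add(Z, mul(Z, SZ))), mul(Z, mul(SSSZ, SZ)))))))))))
  [45] S(S(S(S(S(S(S(S(S(add(add(Z, mul(Z, SZ)), mul(Z, mul(SSSZ, SZ))))))))))))
  [46] S(S(S(S(S(S(S(S(S(add(mul(Z, SZ), mul(Z, mul(SSSZ, SZ))))))))))))
  [47] S(S(S(S(S(S(S(S(S(add(Z, mul(Z, mul(SSSZ, SZ))))))))))))
  [48] S(S(S(S(S(S(S(S(S(mul(Z, mul(SSSZ, SZ)))))))))))
  [49] S^9(Z)

Answer: normal form = S^9(Z)  (in 49 steps)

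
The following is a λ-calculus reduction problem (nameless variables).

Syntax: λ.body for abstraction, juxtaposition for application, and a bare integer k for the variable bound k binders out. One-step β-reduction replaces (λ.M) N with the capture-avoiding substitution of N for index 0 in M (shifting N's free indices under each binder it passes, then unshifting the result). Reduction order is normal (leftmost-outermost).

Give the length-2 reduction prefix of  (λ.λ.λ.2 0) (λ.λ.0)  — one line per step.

Answer: after 2 steps: λ.λ.λ.0

Working:
  start: (λ.λ.λ.2 0) (λ.λ.0)
  →1  λ.λ.(λ.λ.0) 0
  →2  λ.λ.λ.0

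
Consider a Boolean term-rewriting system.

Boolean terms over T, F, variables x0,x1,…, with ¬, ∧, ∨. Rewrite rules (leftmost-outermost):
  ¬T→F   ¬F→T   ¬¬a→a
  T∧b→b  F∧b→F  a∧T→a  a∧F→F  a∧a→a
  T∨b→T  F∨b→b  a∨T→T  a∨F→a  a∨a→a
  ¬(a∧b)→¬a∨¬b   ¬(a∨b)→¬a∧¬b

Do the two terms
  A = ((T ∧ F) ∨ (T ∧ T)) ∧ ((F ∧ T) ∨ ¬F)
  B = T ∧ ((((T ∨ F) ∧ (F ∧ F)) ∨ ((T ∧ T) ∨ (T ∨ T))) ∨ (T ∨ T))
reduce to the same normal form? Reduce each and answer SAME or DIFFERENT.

Answer: SAME — A ⇓ T, B ⇓ T

Derivation:
Term A:
  start: ((T ∧ F) ∨ (T ∧ T)) ∧ ((F ∧ T) ∨ ¬F)
  step 1: (F ∨ (T ∧ T)) ∧ ((F ∧ T) ∨ ¬F)
  step 2: (T ∧ T) ∧ ((F ∧ T) ∨ ¬F)
  step 3: T ∧ ((F ∧ T) ∨ ¬F)
  step 4: (F ∧ T) ∨ ¬F
  step 5: F ∨ ¬F
  step 6: ¬F
  step 7: T

Term B:
  start: T ∧ ((((T ∨ F) ∧ (F ∧ F)) ∨ ((T ∧ T) ∨ (T ∨ T))) ∨ (T ∨ T))
  step 1: (((T ∨ F) ∧ (F ∧ F)) ∨ ((T ∧ T) ∨ (T ∨ T))) ∨ (T ∨ T)
  step 2: ((T ∧ (F ∧ F)) ∨ ((T ∧ T) ∨ (T ∨ T))) ∨ (T ∨ T)
  step 3: ((F ∧ F) ∨ ((T ∧ T) ∨ (T ∨ T))) ∨ (T ∨ T)
  step 4: (F ∨ ((T ∧ T) ∨ (T ∨ T))) ∨ (T ∨ T)
  step 5: ((T ∧ T) ∨ (T ∨ T)) ∨ (T ∨ T)
  step 6: (T ∨ (T ∨ T)) ∨ (T ∨ T)
  step 7: T ∨ (T ∨ T)
  step 8: T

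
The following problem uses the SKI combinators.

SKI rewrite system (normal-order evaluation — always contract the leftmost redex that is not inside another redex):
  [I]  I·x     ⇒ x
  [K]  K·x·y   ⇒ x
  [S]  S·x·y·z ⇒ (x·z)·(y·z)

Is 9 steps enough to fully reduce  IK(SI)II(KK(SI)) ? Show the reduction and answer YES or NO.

  start: IK(SI)II(KK(SI))
  →1  K(SI)II(KK(SI))
  →2  SII(KK(SI))
  →3  I(KK(SI))(I(KK(SI)))
  →4  KK(SI)(I(KK(SI)))
  →5  K(I(KK(SI)))
  →6  K(KK(SI))
  →7  KK

Answer: YES — reaches normal form KK in 7 ≤ 9 steps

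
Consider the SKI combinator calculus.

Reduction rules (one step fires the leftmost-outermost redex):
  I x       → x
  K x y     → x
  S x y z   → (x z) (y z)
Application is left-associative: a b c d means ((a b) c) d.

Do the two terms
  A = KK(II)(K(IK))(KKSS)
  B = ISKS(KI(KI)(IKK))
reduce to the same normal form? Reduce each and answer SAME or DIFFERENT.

Term A:
  start: KK(II)(K(IK))(KKSS)
  step 1: K(K(IK))(KKSS)
  step 2: K(IK)
  step 3: KK

Term B:
  start: ISKS(KI(KI)(IKK))
  step 1: SKS(KI(KI)(IKK))
  step 2: K(KI(KI)(IKK))(S(KI(KI)(IKK)))
  step 3: KI(KI)(IKK)
  step 4: I(IKK)
  step 5: IKK
  step 6: KK

Answer: SAME — A ⇓ KK, B ⇓ KK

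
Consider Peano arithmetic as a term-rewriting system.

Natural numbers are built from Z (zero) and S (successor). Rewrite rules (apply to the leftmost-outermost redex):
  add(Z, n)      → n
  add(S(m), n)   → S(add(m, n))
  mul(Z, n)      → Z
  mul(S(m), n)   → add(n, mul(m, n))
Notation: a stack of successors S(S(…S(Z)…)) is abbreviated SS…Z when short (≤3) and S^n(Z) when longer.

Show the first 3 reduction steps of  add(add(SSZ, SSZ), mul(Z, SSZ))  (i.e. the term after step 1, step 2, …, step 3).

  start: add(add(SSZ, SSZ), mul(Z, SSZ))
  [1] add(S(add(SZ, SSZ)), mul(Z, SSZ))
  [2] S(add(add(SZ, SSZ), mul(Z, SSZ)))
  [3] S(add(S(add(Z, SSZ)), mul(Z, SSZ)))

Answer: after 3 steps: S(add(S(add(Z, SSZ)), mul(Z, SSZ)))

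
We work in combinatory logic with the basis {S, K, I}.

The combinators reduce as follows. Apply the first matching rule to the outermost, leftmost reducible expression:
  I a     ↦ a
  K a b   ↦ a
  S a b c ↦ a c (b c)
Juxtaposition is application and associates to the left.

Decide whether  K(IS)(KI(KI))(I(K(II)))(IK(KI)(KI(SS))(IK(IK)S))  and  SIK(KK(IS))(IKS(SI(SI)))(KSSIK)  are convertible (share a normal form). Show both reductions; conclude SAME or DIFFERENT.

Answer: DIFFERENT — A ⇓ S(KI)I, B ⇓ K

Reduction:
Term A:
  start: K(IS)(KI(KI))(I(K(II)))(IK(KI)(KI(SS))(IK(IK)S))
  →1  IS(I(K(II)))(IK(KI)(KI(SS))(IK(IK)S))
  →2  S(I(K(II)))(IK(KI)(KI(SS))(IK(IK)S))
  →3  S(K(II))(IK(KI)(KI(SS))(IK(IK)S))
  →4  S(KI)(IK(KI)(KI(SS))(IK(IK)S))
  →5  S(KI)(K(KI)(KI(SS))(IK(IK)S))
  →6  S(KI)(KI(IK(IK)S))
  →7  S(KI)I

Term B:
  start: SIK(KK(IS))(IKS(SI(SI)))(KSSIK)
  →1  I(KK(IS))(K(KK(IS)))(IKS(SI(SI)))(KSSIK)
  →2  KK(IS)(K(KK(IS)))(IKS(SI(SI)))(KSSIK)
  →3  K(K(KK(IS)))(IKS(SI(SI)))(KSSIK)
  →4  K(KK(IS))(KSSIK)
  →5  KK(IS)
  →6  K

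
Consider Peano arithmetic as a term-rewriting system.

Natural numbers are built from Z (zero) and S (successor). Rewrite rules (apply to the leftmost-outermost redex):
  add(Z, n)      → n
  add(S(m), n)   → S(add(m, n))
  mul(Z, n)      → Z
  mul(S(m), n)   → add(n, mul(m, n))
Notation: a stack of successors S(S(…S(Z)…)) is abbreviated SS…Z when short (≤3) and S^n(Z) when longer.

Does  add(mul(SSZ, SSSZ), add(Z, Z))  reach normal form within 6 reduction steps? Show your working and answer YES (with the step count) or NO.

Answer: NO — after 6 steps the term is S(S(add(S(add(Z, mul(SZ, SSSZ))), add(Z, Z)))), not yet normal

Derivation:
  start: add(mul(SSZ, SSSZ), add(Z, Z))
  step 1: add(add(SSSZ, mul(SZ, SSSZ)), add(Z, Z))
  step 2: add(S(add(SSZ, mul(SZ, SSSZ))), add(Z, Z))
  step 3: S(add(add(SSZ, mul(SZ, SSSZ)), add(Z, Z)))
  step 4: S(add(S(add(SZ, mul(SZ, SSSZ))), add(Z, Z)))
  step 5: S(S(add(add(SZ, mul(SZ, SSSZ)), add(Z, Z))))
  step 6: S(S(add(S(add(Z, mul(SZ, SSSZ))), add(Z, Z))))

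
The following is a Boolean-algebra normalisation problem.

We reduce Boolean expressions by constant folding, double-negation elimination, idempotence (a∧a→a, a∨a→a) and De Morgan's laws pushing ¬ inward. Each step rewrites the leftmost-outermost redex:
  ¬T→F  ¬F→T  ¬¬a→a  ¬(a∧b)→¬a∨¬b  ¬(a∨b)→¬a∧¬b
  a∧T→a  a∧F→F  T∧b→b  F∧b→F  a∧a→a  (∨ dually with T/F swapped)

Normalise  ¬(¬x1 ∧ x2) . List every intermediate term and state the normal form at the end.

Answer: normal form = x1 ∨ ¬x2  (in 2 steps)

Derivation:
  start: ¬(¬x1 ∧ x2)
  →1  ¬¬x1 ∨ ¬x2
  →2  x1 ∨ ¬x2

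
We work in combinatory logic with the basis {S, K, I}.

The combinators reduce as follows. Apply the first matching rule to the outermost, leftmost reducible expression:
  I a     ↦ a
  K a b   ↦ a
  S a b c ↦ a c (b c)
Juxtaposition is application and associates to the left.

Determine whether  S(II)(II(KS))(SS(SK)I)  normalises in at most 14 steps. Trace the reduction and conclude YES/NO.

  start: S(II)(II(KS))(SS(SK)I)
  →1  II(SS(SK)I)(II(KS)(SS(SK)I))
  →2  I(SS(SK)I)(II(KS)(SS(SK)I))
  →3  SS(SK)I(II(KS)(SS(SK)I))
  →4  SI(SKI)(II(KS)(SS(SK)I))
  →5  I(II(KS)(SS(SK)I))(SKI(II(KS)(SS(SK)I)))
  →6  II(KS)(SS(SK)I)(SKI(II(KS)(SS(SK)I)))
  →7  I(KS)(SS(SK)I)(SKI(II(KS)(SS(SK)I)))
  →8  KS(SS(SK)I)(SKI(II(KS)(SS(SK)I)))
  →9  S(SKI(II(KS)(SS(SK)I)))
  →10  S(K(II(KS)(SS(SK)I))(I(II(KS)(SS(SK)I))))
  →11  S(II(KS)(SS(SK)I))
  →12  S(I(KS)(SS(SK)I))
  →13  S(KS(SS(SK)I))
  →14  SS

Answer: YES — reaches normal form SS in 14 ≤ 14 steps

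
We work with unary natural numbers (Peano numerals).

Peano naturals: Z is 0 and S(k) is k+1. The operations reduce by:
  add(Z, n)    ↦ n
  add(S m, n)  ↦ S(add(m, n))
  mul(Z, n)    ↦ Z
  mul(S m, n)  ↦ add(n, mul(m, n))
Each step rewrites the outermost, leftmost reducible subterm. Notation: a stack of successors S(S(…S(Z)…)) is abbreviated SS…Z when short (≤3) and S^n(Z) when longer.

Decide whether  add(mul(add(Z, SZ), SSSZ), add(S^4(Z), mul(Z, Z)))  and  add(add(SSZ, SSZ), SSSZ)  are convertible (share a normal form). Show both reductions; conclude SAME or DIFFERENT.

Answer: SAME — A ⇓ S^7(Z), B ⇓ S^7(Z)

Derivation:
Term A:
  start: add(mul(add(Z, SZ), SSSZ), add(S^4(Z), mul(Z, Z)))
  →1  add(mul(SZ, SSSZ), add(S^4(Z), mul(Z, Z)))
  →2  add(add(SSSZ, mul(Z, SSSZ)), add(S^4(Z), mul(Z, Z)))
  →3  add(S(add(SSZ, mul(Z, SSSZ))), add(S^4(Z), mul(Z, Z)))
  →4  S(add(add(SSZ, mul(Z, SSSZ)), add(S^4(Z), mul(Z, Z))))
  →5  S(add(S(add(SZ, mul(Z, SSSZ))), add(S^4(Z), mul(Z, Z))))
  →6  S(S(add(add(SZ, mul(Z, SSSZ)), add(S^4(Z), mul(Z, Z)))))
  →7  S(S(add(S(add(Z, mul(Z, SSSZ))), add(S^4(Z), mul(Z, Z)))))
  →8  S(S(S(add(add(Z, mul(Z, SSSZ)), add(S^4(Z), mul(Z, Z))))))
  →9  S(S(S(add(mul(Z, SSSZ), add(S^4(Z), mul(Z, Z))))))
  →10  S(S(S(add(Z, add(S^4(Z), mul(Z, Z))))))
  →11  S(S(S(add(S^4(Z), mul(Z, Z)))))
  →12  S(S(S(S(add(SSSZ, mul(Z, Z))))))
  →13  S(S(S(S(S(add(SSZ, mul(Z, Z)))))))
  →14  S(S(S(S(S(S(add(SZ, mul(Z, Z))))))))
  →15  S(S(S(S(S(S(S(add(Z, mul(Z, Z)))))))))
  →16  S(S(S(S(S(S(S(mul(Z, Z))))))))
  →17  S^7(Z)

Term B:
  start: add(add(SSZ, SSZ), SSSZ)
  →1  add(S(add(SZ, SSZ)), SSSZ)
  →2  S(add(add(SZ, SSZ), SSSZ))
  →3  S(add(S(add(Z, SSZ)), SSSZ))
  →4  S(S(add(add(Z, SSZ), SSSZ)))
  →5  S(S(add(SSZ, SSSZ)))
  →6  S(S(S(add(SZ, SSSZ))))
  →7  S(S(S(S(add(Z, SSSZ)))))
  →8  S^7(Z)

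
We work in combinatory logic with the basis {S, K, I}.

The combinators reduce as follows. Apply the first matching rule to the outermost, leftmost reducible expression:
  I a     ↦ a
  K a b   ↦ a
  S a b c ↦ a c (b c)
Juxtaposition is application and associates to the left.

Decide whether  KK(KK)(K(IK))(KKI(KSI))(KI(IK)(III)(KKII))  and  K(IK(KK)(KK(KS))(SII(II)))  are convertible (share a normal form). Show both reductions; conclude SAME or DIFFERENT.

Answer: DIFFERENT — A ⇓ K, B ⇓ KK

Derivation:
Term A:
  start: KK(KK)(K(IK))(KKI(KSI))(KI(IK)(III)(KKII))
  →1  K(K(IK))(KKI(KSI))(KI(IK)(III)(KKII))
  →2  K(IK)(KI(IK)(III)(KKII))
  →3  IK
  →4  K

Term B:
  start: K(IK(KK)(KK(KS))(SII(II)))
  →1  K(K(KK)(KK(KS))(SII(II)))
  →2  K(KK(SII(II)))
  →3  KK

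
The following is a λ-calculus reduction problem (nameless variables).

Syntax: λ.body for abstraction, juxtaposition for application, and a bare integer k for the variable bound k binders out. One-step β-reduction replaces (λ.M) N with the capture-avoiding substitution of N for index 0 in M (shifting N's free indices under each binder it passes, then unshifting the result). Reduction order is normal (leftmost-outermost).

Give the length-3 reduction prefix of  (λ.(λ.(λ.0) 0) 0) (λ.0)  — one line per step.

  start: (λ.(λ.(λ.0) 0) 0) (λ.0)
  →1  (λ.(λ.0) 0) (λ.0)
  →2  (λ.0) (λ.0)
  →3  λ.0

Answer: after 3 steps: λ.0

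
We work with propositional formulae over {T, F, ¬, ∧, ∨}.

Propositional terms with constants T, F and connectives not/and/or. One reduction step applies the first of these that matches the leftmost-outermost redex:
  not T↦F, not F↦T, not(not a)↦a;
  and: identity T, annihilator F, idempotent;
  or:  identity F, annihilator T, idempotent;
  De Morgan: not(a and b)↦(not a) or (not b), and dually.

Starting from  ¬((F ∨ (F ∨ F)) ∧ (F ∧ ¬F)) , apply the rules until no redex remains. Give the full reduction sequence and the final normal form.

  start: ¬((F ∨ (F ∨ F)) ∧ (F ∧ ¬F))
  [1] ¬(F ∨ (F ∨ F)) ∨ ¬(F ∧ ¬F)
  [2] (¬F ∧ ¬(F ∨ F)) ∨ ¬(F ∧ ¬F)
  [3] (T ∧ ¬(F ∨ F)) ∨ ¬(F ∧ ¬F)
  [4] ¬(F ∨ F) ∨ ¬(F ∧ ¬F)
  [5] (¬F ∧ ¬F) ∨ ¬(F ∧ ¬F)
  [6] ¬F ∨ ¬(F ∧ ¬F)
  [7] T ∨ ¬(F ∧ ¬F)
  [8] T

Answer: normal form = T  (in 8 steps)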